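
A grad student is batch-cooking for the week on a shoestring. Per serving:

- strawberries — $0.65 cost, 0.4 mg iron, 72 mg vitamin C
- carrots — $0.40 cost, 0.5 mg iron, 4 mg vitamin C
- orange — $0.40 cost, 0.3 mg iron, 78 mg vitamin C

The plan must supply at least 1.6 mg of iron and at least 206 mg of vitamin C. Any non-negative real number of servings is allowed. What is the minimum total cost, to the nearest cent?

$1.69

With two linear requirements the optimum uses one or two foods; enumerate the corners.
strawberries only: max(1.6/0.4, 206/72) = 4 servings → $2.60.
carrots only: max(1.6/0.5, 206/4) = 51.5 servings → $20.60.
orange only: max(1.6/0.3, 206/78) = 5.333 servings → $2.13.
strawberries + carrots with both tight: 2.808 servings and 0.9535 servings → $2.21.
strawberries + orange with both targets exact would need a negative amount; discard.
carrots + orange with both tight: 1.667 servings and 2.556 servings → $1.69.
So the least-cost plan costs $1.69.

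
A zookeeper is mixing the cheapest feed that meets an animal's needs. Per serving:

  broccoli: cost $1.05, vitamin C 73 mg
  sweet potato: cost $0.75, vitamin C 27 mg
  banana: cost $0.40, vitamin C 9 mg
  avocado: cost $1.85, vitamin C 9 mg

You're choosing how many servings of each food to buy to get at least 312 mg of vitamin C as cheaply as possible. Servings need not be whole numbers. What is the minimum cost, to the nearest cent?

Cost per mg of vitamin C: broccoli $0.0144, sweet potato $0.0278, banana $0.0444, avocado $0.2056.
With no serving limits, use only broccoli: 312 mg / 73 mg = 4.274 servings × $1.05 = $4.49.

$4.49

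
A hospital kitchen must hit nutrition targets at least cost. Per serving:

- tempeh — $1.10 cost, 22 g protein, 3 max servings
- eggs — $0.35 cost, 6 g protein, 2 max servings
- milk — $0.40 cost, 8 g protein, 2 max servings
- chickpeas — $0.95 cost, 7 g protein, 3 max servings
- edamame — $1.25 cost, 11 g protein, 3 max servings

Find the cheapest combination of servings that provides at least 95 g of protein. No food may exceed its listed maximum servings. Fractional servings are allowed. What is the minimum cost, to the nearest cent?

$4.91

Cost per g of protein: tempeh $0.0500, milk $0.0500, eggs $0.0583, edamame $0.1136, chickpeas $0.1357.
Take 3 servings of tempeh: +66.0 g protein for $3.30 (total $3.30, still need 29.0 g).
Take 2 servings of milk: +16.0 g protein for $0.80 (total $4.10, still need 13.0 g).
Take 2 servings of eggs: +12.0 g protein for $0.70 (total $4.80, still need 1.0 g).
Take 0.09091 servings of edamame: +1.0 g protein for $0.11 (total $4.91, still need 0.0 g).
Greedy by cheapest-per-g is optimal for a single linear constraint, so the minimum cost is $4.91.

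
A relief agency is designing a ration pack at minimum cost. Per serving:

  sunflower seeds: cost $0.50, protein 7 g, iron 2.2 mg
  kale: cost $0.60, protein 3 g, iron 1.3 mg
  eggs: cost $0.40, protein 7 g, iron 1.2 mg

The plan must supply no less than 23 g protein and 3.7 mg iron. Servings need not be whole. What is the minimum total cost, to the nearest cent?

An LP optimum is at a vertex; with two nutrient constraints at most two foods are used. Check each candidate.
sunflower seeds only: max(23/7, 3.7/2.2) = 3.286 servings → $1.64.
kale only: max(23/3, 3.7/1.3) = 7.667 servings → $4.60.
eggs only: max(23/7, 3.7/1.2) = 3.286 servings → $1.31.
sunflower seeds + kale: the both-tight solution has a negative serving — not a feasible corner.
sunflower seeds + eggs with both targets exact would need a negative amount; discard.
kale + eggs: the both-tight solution has a negative serving — not a feasible corner.
The minimum over all feasible corners is $1.31.

$1.31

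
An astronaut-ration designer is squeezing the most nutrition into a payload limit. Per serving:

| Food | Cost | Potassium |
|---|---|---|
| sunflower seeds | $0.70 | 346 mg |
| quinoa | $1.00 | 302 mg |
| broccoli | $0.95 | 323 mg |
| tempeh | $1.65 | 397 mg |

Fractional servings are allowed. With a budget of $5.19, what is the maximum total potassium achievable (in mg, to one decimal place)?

Potassium per dollar: sunflower seeds 494.3, broccoli 340, quinoa 302, tempeh 240.6.
With no serving limits, spend the whole cost allowance on sunflower seeds: $5.19 / $0.70 × 346 mg = 2565.3 mg.

2565.3 mg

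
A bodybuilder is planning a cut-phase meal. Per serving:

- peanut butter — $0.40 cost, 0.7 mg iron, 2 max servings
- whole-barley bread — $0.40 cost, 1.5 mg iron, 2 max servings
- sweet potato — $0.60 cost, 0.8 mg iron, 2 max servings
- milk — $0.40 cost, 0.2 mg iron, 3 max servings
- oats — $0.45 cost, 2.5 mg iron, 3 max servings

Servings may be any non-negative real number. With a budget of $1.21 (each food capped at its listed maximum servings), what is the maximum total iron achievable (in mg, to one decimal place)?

Iron per dollar: oats 5.556, whole-barley bread 3.75, peanut butter 1.75, sweet potato 1.333, milk 0.5.
Take 2.689 servings of oats: spends $1.21, +6.7 mg iron (running total 6.7 mg).
Filling greedily by iron-per-dollar is optimal for one linear limit, giving 6.7 mg.

6.7 mg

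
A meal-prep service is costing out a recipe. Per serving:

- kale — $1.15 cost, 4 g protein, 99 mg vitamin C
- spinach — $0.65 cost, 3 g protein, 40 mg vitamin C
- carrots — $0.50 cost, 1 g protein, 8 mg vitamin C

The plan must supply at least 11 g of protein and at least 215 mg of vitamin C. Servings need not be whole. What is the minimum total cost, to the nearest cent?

$2.81

Check every corner: each single food scaled to meet both minima, and each pair solved so both constraints bind.
kale only: max(11/4, 215/99) = 2.75 servings → $3.16.
spinach only: max(11/3, 215/40) = 5.375 servings → $3.49.
carrots only: max(11/1, 215/8) = 26.88 servings → $13.44.
kale + spinach with both tight: 1.496 servings and 1.672 servings → $2.81.
kale + carrots with both tight: 1.896 servings and 3.418 servings → $3.89.
spinach + carrots: the both-tight solution has a negative serving — not a feasible corner.
The minimum over all feasible corners is $2.81.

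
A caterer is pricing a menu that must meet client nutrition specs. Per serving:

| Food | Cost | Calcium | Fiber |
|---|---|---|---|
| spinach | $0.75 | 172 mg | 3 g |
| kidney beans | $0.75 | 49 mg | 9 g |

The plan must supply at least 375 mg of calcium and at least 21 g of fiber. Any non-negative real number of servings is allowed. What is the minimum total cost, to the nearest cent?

With two linear requirements the optimum uses one or two foods; enumerate the corners.
spinach only: max(375/172, 21/3) = 7 servings → $5.25.
kidney beans only: max(375/49, 21/9) = 7.653 servings → $5.74.
spinach + kidney beans with both tight: 1.675 servings and 1.775 servings → $2.59.
The minimum over all feasible corners is $2.59.

$2.59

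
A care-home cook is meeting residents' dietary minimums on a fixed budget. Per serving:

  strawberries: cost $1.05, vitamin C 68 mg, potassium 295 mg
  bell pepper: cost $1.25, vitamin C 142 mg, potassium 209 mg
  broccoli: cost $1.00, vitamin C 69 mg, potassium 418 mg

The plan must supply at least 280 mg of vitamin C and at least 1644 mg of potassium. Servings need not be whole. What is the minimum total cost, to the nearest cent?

$3.99

Minimising a linear cost over {vitamin C ≥ 280, potassium ≥ 1644, servings ≥ 0} — the optimum is at a vertex, using one or two foods.
strawberries only: max(280/68, 1644/295) = 5.573 servings → $5.85.
bell pepper only: max(280/142, 1644/209) = 7.866 servings → $9.83.
broccoli only: max(280/69, 1644/418) = 4.058 servings → $4.06.
strawberries + bell pepper with both targets exact would need a negative amount; discard.
strawberries + broccoli with both tight: 0.4466 servings and 3.618 servings → $4.09.
bell pepper + broccoli with both tight: 0.0802 servings and 3.893 servings → $3.99.
Cheapest feasible corner: $3.99.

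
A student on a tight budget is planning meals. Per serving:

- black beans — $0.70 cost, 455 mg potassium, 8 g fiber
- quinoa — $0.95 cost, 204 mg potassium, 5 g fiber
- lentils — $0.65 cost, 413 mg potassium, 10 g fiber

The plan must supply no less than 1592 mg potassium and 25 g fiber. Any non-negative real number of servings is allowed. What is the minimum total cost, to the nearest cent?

$2.45

Check every corner: each single food scaled to meet both minima, and each pair solved so both constraints bind.
black beans only: max(1592/455, 25/8) = 3.499 servings → $2.45.
quinoa only: max(1592/204, 25/5) = 7.804 servings → $7.41.
lentils only: max(1592/413, 25/10) = 3.855 servings → $2.51.
black beans + quinoa with both targets exact would need a negative amount; discard.
black beans + lentils: intersection lies outside the first quadrant.
quinoa + lentils with both targets exact would need a negative amount; discard.
So the least-cost plan costs $2.45.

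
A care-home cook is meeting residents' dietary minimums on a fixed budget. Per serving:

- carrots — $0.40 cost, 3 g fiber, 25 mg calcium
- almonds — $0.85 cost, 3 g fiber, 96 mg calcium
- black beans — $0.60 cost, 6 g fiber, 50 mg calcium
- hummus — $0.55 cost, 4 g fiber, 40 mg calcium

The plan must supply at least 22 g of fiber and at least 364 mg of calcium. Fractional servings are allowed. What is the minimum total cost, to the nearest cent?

carrots only: max(22/3, 364/25) = 14.56 servings → $5.82.
almonds only: max(22/3, 364/96) = 7.333 servings → $6.23.
black beans only: max(22/6, 364/50) = 7.28 servings → $4.37.
hummus only: max(22/4, 364/40) = 9.1 servings → $5.00.
carrots + almonds with both tight: 4.789 servings and 2.545 servings → $4.08.
carrots + black beans (both tight): parallel constraints — no distinct corner.
carrots + hummus with both targets exact would need a negative amount; discard.
almonds + black beans with both tight: 2.545 servings and 2.394 servings → $3.60.
almonds + hummus with both tight: 2.182 servings and 3.864 servings → $3.98.
black beans + hummus with both targets exact would need a negative amount; discard.
So the least-cost plan costs $3.60.

$3.60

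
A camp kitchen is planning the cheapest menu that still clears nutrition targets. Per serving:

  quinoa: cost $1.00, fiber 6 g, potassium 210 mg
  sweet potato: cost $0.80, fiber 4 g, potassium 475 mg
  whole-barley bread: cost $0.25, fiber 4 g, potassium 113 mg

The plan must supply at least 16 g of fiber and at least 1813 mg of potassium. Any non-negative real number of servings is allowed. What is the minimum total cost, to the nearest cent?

Two binding constraints pin down two serving amounts, so the optimal mix uses at most two foods. The candidates are each food alone (scaled to the tighter of fiber/potassium) and each pair with both constraints tight.
quinoa only: max(16/6, 1813/210) = 8.633 servings → $8.63.
sweet potato only: max(16/4, 1813/475) = 4 servings → $3.20.
whole-barley bread only: max(16/4, 1813/113) = 16.04 servings → $4.01.
quinoa + sweet potato with both tight: 0.1731 servings and 3.74 servings → $3.17.
quinoa + whole-barley bread: the both-tight solution has a negative serving — not a feasible corner.
sweet potato + whole-barley bread with both tight: 3.76 servings and 0.2403 servings → $3.07.
The minimum over all feasible corners is $3.07.

$3.07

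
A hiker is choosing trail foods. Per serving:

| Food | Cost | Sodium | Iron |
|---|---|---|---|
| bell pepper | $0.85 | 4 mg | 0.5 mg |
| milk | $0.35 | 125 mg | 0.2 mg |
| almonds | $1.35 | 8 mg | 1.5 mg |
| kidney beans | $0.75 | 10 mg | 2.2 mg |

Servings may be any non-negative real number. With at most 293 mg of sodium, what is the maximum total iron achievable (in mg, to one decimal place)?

Iron per mg sodium: kidney beans 0.22, almonds 0.1875, bell pepper 0.125, milk 0.0016.
With no serving limits, spend the whole sodium allowance on kidney beans: 293 mg / 10 mg × 2.2 mg = 64.5 mg.

64.5 mg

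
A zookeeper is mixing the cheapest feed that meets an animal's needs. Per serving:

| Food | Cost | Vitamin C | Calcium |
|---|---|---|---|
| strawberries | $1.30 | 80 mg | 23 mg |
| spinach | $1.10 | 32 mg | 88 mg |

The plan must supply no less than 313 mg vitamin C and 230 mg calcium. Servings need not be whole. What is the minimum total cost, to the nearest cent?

$6.12

An LP optimum is at a vertex; with two nutrient constraints at most two foods are used. Check each candidate.
strawberries only: max(313/80, 230/23) = 10 servings → $13.00.
spinach only: max(313/32, 230/88) = 9.781 servings → $10.76.
strawberries + spinach with both tight: 3.202 servings and 1.777 servings → $6.12.
The minimum over all feasible corners is $6.12.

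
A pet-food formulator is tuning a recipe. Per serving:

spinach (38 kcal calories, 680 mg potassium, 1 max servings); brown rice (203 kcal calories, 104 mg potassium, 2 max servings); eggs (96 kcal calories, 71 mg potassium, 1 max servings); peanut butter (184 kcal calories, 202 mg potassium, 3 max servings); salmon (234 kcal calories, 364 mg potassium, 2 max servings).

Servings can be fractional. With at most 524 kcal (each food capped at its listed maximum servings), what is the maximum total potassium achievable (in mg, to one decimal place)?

1427.8 mg

Potassium per kcal: spinach 17.89, salmon 1.556, peanut butter 1.098, eggs 0.7396, brown rice 0.5123.
Take 1 serving of spinach: uses 38 kcal, +680.0 mg potassium (running total 680.0 mg).
Take 2 servings of salmon: uses 468 kcal, +728.0 mg potassium (running total 1408.0 mg).
Take 0.09783 servings of peanut butter: uses 18 kcal, +19.8 mg potassium (running total 1427.8 mg).
Filling greedily by potassium-per-kcal is optimal for one linear limit, giving 1427.8 mg.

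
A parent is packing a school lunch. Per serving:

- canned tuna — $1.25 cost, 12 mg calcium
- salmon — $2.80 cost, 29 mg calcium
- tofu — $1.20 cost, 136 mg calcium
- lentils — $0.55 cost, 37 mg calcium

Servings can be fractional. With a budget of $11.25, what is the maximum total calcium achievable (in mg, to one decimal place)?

1275.0 mg

Calcium per dollar: tofu 113.3, lentils 67.27, salmon 10.36, canned tuna 9.6.
With no serving limits, spend the whole cost allowance on tofu: $11.25 / $1.20 × 136 mg = 1275.0 mg.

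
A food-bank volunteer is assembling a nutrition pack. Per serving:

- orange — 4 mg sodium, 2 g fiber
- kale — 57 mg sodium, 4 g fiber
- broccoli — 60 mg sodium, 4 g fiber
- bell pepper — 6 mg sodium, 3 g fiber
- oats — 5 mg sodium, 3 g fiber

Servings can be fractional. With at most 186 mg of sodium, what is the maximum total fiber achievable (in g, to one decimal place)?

Fiber per mg sodium: oats 0.6, orange 0.5, bell pepper 0.5, kale 0.07018, broccoli 0.06667.
With no serving limits, spend the whole sodium allowance on oats: 186 mg / 5 mg × 3 g = 111.6 g.

111.6 g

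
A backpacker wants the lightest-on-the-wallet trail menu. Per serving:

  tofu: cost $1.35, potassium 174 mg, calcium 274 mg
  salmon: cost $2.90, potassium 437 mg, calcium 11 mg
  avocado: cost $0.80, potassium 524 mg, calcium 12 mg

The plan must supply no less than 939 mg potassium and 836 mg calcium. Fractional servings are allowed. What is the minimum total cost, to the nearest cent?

Compare the cost at each extreme point of the feasible region.
tofu only: max(939/174, 836/274) = 5.397 servings → $7.29.
salmon only: max(939/437, 836/11) = 76 servings → $220.40.
avocado only: max(939/524, 836/12) = 69.67 servings → $55.73.
tofu + salmon with both tight: 3.013 servings and 0.9491 servings → $6.82.
tofu + avocado with both tight: 3.016 servings and 0.7903 servings → $4.70.
salmon + avocado: the both-tight solution has a negative serving — not a feasible corner.
Cheapest feasible corner: $4.70.

$4.70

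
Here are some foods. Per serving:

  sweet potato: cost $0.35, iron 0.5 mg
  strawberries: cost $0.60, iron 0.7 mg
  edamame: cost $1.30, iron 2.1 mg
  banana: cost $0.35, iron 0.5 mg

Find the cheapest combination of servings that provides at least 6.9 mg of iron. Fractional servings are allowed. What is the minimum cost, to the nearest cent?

$4.27

Cost per mg of iron: edamame $0.6190, sweet potato $0.7000, banana $0.7000, strawberries $0.8571.
With no serving limits, use only edamame: 6.9 mg / 2.1 mg = 3.286 servings × $1.30 = $4.27.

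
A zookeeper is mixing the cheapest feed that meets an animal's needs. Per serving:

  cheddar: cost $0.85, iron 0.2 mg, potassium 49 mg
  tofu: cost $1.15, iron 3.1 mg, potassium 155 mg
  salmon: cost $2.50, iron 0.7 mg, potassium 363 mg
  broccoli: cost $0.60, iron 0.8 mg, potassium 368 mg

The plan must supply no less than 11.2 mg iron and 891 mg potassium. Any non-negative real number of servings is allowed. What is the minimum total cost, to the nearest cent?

Compare the cost at each extreme point of the feasible region.
cheddar only: max(11.2/0.2, 891/49) = 56 servings → $47.60.
tofu only: max(11.2/3.1, 891/155) = 5.748 servings → $6.61.
salmon only: max(11.2/0.7, 891/363) = 16 servings → $40.00.
broccoli only: max(11.2/0.8, 891/368) = 14 servings → $8.40.
cheddar + tofu with both tight: 8.487 servings and 3.065 servings → $10.74.
cheddar + salmon: the both-tight solution has a negative serving — not a feasible corner.
cheddar + broccoli: intersection lies outside the first quadrant.
tofu + salmon with both tight: 3.385 servings and 1.009 servings → $6.42.
tofu + broccoli with both tight: 3.352 servings and 1.009 servings → $4.46.
salmon + broccoli with both targets exact would need a negative amount; discard.
So the least-cost plan costs $4.46.

$4.46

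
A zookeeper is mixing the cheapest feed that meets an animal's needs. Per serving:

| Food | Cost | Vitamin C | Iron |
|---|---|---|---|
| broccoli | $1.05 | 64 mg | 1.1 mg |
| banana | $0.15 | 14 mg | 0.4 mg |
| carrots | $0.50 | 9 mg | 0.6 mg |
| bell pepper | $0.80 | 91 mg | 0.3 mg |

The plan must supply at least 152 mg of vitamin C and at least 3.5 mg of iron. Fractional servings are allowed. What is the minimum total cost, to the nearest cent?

$1.56

Check every corner: each single food scaled to meet both minima, and each pair solved so both constraints bind.
broccoli only: max(152/64, 3.5/1.1) = 3.182 servings → $3.34.
banana only: max(152/14, 3.5/0.4) = 10.86 servings → $1.63.
carrots only: max(152/9, 3.5/0.6) = 16.89 servings → $8.44.
bell pepper only: max(152/91, 3.5/0.3) = 11.67 servings → $9.33.
broccoli + banana with both tight: 1.157 servings and 5.569 servings → $2.05.
broccoli + carrots with both tight: 2.095 servings and 1.993 servings → $3.20.
broccoli + bell pepper: intersection lies outside the first quadrant.
banana + carrots: intersection lies outside the first quadrant.
banana + bell pepper with both tight: 8.475 servings and 0.3665 servings → $1.56.
carrots + bell pepper with both tight: 5.258 servings and 1.15 servings → $3.55.
The minimum over all feasible corners is $1.56.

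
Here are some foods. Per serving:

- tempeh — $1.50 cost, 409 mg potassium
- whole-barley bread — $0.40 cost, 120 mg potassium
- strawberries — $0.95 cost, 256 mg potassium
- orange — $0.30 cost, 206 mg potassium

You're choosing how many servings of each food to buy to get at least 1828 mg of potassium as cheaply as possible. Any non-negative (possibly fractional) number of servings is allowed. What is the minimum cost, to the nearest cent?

$2.66

Cost per mg of potassium: orange $0.0015, whole-barley bread $0.0033, tempeh $0.0037, strawberries $0.0037.
With no serving limits, use only orange: 1828 mg / 206 mg = 8.874 servings × $0.30 = $2.66.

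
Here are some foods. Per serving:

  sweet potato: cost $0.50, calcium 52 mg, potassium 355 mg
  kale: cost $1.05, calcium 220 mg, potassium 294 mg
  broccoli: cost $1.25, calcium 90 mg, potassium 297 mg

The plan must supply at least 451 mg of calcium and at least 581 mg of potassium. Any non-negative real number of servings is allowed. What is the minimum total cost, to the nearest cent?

$2.15

Compare the cost at each extreme point of the feasible region.
sweet potato only: max(451/52, 581/355) = 8.673 servings → $4.34.
kale only: max(451/220, 581/294) = 2.05 servings → $2.15.
broccoli only: max(451/90, 581/297) = 5.011 servings → $6.26.
sweet potato + kale with both targets exact would need a negative amount; discard.
sweet potato + broccoli with both targets exact would need a negative amount; discard.
kale + broccoli: the both-tight solution has a negative serving — not a feasible corner.
So the least-cost plan costs $2.15.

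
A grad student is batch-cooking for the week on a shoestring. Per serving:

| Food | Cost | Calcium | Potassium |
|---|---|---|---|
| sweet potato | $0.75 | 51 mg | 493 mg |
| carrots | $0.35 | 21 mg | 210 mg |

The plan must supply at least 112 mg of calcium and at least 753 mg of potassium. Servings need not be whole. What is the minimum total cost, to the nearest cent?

For a min-cost LP with two ≥-constraints, a basic feasible solution has at most two positive variables.
sweet potato only: max(112/51, 753/493) = 2.196 servings → $1.65.
carrots only: max(112/21, 753/210) = 5.333 servings → $1.87.
sweet potato + carrots with both targets exact would need a negative amount; discard.
The minimum over all feasible corners is $1.65.

$1.65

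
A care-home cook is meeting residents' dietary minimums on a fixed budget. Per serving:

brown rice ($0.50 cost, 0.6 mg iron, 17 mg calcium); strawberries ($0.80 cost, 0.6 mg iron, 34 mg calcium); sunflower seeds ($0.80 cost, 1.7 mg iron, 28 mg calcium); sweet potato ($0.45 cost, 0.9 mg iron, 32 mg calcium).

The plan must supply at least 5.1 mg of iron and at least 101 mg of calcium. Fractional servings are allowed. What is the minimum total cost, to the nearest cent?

A basic optimal solution has at most two foods positive. Try each food alone and each pair with both targets met exactly.
brown rice only: max(5.1/0.6, 101/17) = 8.5 servings → $4.25.
strawberries only: max(5.1/0.6, 101/34) = 8.5 servings → $6.80.
sunflower seeds only: max(5.1/1.7, 101/28) = 3.607 servings → $2.89.
sweet potato only: max(5.1/0.9, 101/32) = 5.667 servings → $2.55.
brown rice + strawberries with both targets exact would need a negative amount; discard.
brown rice + sunflower seeds with both tight: 2.388 servings and 2.157 servings → $2.92.
brown rice + sweet potato: intersection lies outside the first quadrant.
strawberries + sunflower seeds with both tight: 0.7049 servings and 2.751 servings → $2.76.
strawberries + sweet potato with both targets exact would need a negative amount; discard.
sunflower seeds + sweet potato with both tight: 2.476 servings and 0.9897 servings → $2.43.
So the least-cost plan costs $2.43.

$2.43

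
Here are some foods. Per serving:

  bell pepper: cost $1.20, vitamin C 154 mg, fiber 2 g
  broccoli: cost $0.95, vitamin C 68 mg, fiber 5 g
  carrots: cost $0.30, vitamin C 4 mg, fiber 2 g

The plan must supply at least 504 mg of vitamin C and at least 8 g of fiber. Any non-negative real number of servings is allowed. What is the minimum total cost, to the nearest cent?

This is a tiny linear program; its minimum lies at a vertex of the feasible set. List the vertices and price them.
bell pepper only: max(504/154, 8/2) = 4 servings → $4.80.
broccoli only: max(504/68, 8/5) = 7.412 servings → $7.04.
carrots only: max(504/4, 8/2) = 126 servings → $37.80.
bell pepper + broccoli with both tight: 3.117 servings and 0.3533 servings → $4.08.
bell pepper + carrots with both tight: 3.253 servings and 0.7467 servings → $4.13.
broccoli + carrots with both targets exact would need a negative amount; discard.
So the least-cost plan costs $4.08.

$4.08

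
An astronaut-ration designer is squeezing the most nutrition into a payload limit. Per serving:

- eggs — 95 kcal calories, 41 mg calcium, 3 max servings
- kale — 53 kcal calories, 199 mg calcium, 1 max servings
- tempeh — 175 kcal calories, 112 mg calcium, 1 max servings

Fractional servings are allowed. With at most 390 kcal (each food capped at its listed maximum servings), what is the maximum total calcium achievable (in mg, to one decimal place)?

Calcium per kcal: kale 3.755, tempeh 0.64, eggs 0.4316.
Take 1 serving of kale: uses 53 kcal, +199.0 mg calcium (running total 199.0 mg).
Take 1 serving of tempeh: uses 175 kcal, +112.0 mg calcium (running total 311.0 mg).
Take 1.705 servings of eggs: uses 162 kcal, +69.9 mg calcium (running total 380.9 mg).
Filling greedily by calcium-per-kcal is optimal for one linear limit, giving 380.9 mg.

380.9 mg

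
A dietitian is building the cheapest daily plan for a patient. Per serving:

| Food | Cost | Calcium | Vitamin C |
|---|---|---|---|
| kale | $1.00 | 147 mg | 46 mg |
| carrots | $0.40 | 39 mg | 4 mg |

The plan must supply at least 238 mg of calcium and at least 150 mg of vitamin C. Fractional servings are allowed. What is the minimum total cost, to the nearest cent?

Compare the cost at each extreme point of the feasible region.
kale only: max(238/147, 150/46) = 3.261 servings → $3.26.
carrots only: max(238/39, 150/4) = 37.5 servings → $15.00.
kale + carrots: intersection lies outside the first quadrant.
Cheapest feasible corner: $3.26.

$3.26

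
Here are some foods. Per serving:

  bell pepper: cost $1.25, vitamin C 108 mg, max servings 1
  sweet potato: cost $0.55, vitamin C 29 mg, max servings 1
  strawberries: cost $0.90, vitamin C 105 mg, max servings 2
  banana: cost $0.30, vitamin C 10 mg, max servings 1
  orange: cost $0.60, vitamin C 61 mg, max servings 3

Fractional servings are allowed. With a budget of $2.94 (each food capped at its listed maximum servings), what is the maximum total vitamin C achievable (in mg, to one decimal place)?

Vitamin C per dollar: strawberries 116.7, orange 101.7, bell pepper 86.4, sweet potato 52.73, banana 33.33.
Take 2 servings of strawberries: spends $1.80, +210.0 mg vitamin C (running total 210.0 mg).
Take 1.9 servings of orange: spends $1.14, +115.9 mg vitamin C (running total 325.9 mg).
Filling greedily by vitamin C-per-dollar is optimal for one linear limit, giving 325.9 mg.

325.9 mg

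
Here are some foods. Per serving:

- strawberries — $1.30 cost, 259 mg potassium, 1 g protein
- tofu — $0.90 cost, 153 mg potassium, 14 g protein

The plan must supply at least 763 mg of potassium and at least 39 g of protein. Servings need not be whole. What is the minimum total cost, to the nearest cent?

$4.18

This is a tiny linear program; its minimum lies at a vertex of the feasible set. List the vertices and price them.
strawberries only: max(763/259, 39/1) = 39 servings → $50.70.
tofu only: max(763/153, 39/14) = 4.987 servings → $4.49.
strawberries + tofu with both tight: 1.358 servings and 2.689 servings → $4.18.
Cheapest feasible corner: $4.18.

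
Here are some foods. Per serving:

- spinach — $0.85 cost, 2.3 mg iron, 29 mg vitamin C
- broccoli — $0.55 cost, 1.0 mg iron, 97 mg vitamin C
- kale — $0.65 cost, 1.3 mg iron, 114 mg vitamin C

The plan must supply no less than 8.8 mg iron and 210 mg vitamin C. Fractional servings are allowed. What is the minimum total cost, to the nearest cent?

$3.42

Two binding constraints pin down two serving amounts, so the optimal mix uses at most two foods. The candidates are each food alone (scaled to the tighter of iron/vitamin C) and each pair with both constraints tight.
spinach only: max(8.8/2.3, 210/29) = 7.241 servings → $6.16.
broccoli only: max(8.8/1.0, 210/97) = 8.8 servings → $4.84.
kale only: max(8.8/1.3, 210/114) = 6.769 servings → $4.40.
spinach + broccoli with both tight: 3.316 servings and 1.174 servings → $3.46.
spinach + kale with both tight: 3.253 servings and 1.015 servings → $3.42.
broccoli + kale: intersection lies outside the first quadrant.
Cheapest feasible corner: $3.42.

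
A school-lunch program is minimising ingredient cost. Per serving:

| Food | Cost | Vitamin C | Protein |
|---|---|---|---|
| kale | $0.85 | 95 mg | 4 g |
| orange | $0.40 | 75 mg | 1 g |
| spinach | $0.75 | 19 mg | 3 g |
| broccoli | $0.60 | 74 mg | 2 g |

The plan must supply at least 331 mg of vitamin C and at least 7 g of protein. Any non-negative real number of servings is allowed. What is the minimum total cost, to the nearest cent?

$2.09

Check every corner: each single food scaled to meet both minima, and each pair solved so both constraints bind.
kale only: max(331/95, 7/4) = 3.484 servings → $2.96.
orange only: max(331/75, 7/1) = 7 servings → $2.80.
spinach only: max(331/19, 7/3) = 17.42 servings → $13.07.
broccoli only: max(331/74, 7/2) = 4.473 servings → $2.68.
kale + orange with both tight: 0.9463 servings and 3.215 servings → $2.09.
kale + spinach: intersection lies outside the first quadrant.
kale + broccoli: the both-tight solution has a negative serving — not a feasible corner.
orange + spinach with both tight: 4.175 servings and 0.9417 servings → $2.38.
orange + broccoli with both tight: 1.895 servings and 2.553 servings → $2.29.
spinach + broccoli with both targets exact would need a negative amount; discard.
Cheapest feasible corner: $2.09.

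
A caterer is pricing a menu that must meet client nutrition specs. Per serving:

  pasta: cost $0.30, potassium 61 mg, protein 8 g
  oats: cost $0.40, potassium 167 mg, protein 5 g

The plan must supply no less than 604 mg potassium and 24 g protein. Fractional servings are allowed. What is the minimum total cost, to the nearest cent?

$1.59

This is a tiny linear program; its minimum lies at a vertex of the feasible set. List the vertices and price them.
pasta only: max(604/61, 24/8) = 9.902 servings → $2.97.
oats only: max(604/167, 24/5) = 4.8 servings → $1.92.
pasta + oats with both tight: 0.9583 servings and 3.267 servings → $1.59.
The minimum over all feasible corners is $1.59.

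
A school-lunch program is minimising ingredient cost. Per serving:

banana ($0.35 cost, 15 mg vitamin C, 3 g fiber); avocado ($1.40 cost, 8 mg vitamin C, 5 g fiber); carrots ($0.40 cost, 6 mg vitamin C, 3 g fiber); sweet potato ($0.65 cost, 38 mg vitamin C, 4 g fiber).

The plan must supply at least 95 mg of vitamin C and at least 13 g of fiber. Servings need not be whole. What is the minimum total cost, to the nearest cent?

$1.82

Two binding constraints pin down two serving amounts, so the optimal mix uses at most two foods. The candidates are each food alone (scaled to the tighter of vitamin C/fiber) and each pair with both constraints tight.
banana only: max(95/15, 13/3) = 6.333 servings → $2.22.
avocado only: max(95/8, 13/5) = 11.88 servings → $16.62.
carrots only: max(95/6, 13/3) = 15.83 servings → $6.33.
sweet potato only: max(95/38, 13/4) = 3.25 servings → $2.11.
banana + avocado: intersection lies outside the first quadrant.
banana + carrots with both targets exact would need a negative amount; discard.
banana + sweet potato with both tight: 2.111 servings and 1.667 servings → $1.82.
avocado + carrots with both targets exact would need a negative amount; discard.
avocado + sweet potato with both tight: 0.7215 servings and 2.348 servings → $2.54.
carrots + sweet potato with both tight: 1.267 servings and 2.3 servings → $2.00.
So the least-cost plan costs $1.82.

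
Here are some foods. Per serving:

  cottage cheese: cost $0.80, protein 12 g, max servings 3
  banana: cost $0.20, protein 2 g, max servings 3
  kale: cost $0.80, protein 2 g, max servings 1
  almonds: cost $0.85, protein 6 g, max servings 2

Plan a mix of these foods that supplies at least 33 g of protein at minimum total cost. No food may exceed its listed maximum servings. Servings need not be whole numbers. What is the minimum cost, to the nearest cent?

Cost per g of protein: cottage cheese $0.0667, banana $0.1000, almonds $0.1417, kale $0.4000.
Take 2.75 servings of cottage cheese: +33.0 g protein for $2.20 (total $2.20, still need 0.0 g).
Greedy by cheapest-per-g is optimal for a single linear constraint, so the minimum cost is $2.20.

$2.20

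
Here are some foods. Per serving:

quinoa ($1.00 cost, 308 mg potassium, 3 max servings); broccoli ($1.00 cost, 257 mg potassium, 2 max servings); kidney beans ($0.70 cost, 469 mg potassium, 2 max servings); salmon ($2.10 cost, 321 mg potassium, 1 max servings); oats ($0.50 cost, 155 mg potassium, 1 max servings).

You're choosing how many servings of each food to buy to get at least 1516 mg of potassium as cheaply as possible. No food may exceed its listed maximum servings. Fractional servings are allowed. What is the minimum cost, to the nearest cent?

$3.27

Cost per mg of potassium: kidney beans $0.0015, oats $0.0032, quinoa $0.0032, broccoli $0.0039, salmon $0.0065.
Take 2 servings of kidney beans: +938.0 mg potassium for $1.40 (total $1.40, still need 578.0 mg).
Take 1 serving of oats: +155.0 mg potassium for $0.50 (total $1.90, still need 423.0 mg).
Take 1.373 servings of quinoa: +423.0 mg potassium for $1.37 (total $3.27, still need 0.0 mg).
Greedy by cheapest-per-mg is optimal for a single linear constraint, so the minimum cost is $3.27.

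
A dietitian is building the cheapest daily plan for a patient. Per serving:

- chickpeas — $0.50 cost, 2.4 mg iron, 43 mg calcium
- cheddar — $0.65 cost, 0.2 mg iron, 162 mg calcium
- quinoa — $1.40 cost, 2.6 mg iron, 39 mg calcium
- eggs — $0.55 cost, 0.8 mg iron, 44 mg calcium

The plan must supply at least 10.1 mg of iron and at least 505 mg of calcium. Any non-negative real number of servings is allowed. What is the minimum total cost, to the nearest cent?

$3.35

A basic optimal solution has at most two foods positive. Try each food alone and each pair with both targets met exactly.
chickpeas only: max(10.1/2.4, 505/43) = 11.74 servings → $5.87.
cheddar only: max(10.1/0.2, 505/162) = 50.5 servings → $32.83.
quinoa only: max(10.1/2.6, 505/39) = 12.95 servings → $18.13.
eggs only: max(10.1/0.8, 505/44) = 12.62 servings → $6.94.
chickpeas + cheddar with both tight: 4.038 servings and 2.046 servings → $3.35.
chickpeas + quinoa with both targets exact would need a negative amount; discard.
chickpeas + eggs with both tight: 0.5674 servings and 10.92 servings → $6.29.
cheddar + quinoa with both tight: 2.223 servings and 3.714 servings → $6.64.
cheddar + eggs: the both-tight solution has a negative serving — not a feasible corner.
quinoa + eggs with both tight: 0.4856 servings and 11.05 servings → $6.76.
Cheapest feasible corner: $3.35.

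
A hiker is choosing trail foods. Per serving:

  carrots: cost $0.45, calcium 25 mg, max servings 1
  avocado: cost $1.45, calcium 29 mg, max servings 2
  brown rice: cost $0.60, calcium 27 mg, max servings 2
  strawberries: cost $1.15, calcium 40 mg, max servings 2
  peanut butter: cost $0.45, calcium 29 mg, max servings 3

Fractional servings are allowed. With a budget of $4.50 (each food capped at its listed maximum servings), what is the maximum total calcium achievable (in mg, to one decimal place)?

218.2 mg

Calcium per dollar: peanut butter 64.44, carrots 55.56, brown rice 45, strawberries 34.78, avocado 20.
Take 3 servings of peanut butter: spends $1.35, +87.0 mg calcium (running total 87.0 mg).
Take 1 serving of carrots: spends $0.45, +25.0 mg calcium (running total 112.0 mg).
Take 2 servings of brown rice: spends $1.20, +54.0 mg calcium (running total 166.0 mg).
Take 1.304 servings of strawberries: spends $1.50, +52.2 mg calcium (running total 218.2 mg).
Greedy by best ratio exhausts the cost allowance optimally: 218.2 mg.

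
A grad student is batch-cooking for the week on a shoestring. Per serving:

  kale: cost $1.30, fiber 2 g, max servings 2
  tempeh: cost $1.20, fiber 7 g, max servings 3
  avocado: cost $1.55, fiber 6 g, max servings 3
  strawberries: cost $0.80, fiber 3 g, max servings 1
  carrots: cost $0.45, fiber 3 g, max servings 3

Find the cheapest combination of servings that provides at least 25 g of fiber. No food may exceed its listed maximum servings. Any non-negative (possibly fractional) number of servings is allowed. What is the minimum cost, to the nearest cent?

Cost per g of fiber: carrots $0.1500, tempeh $0.1714, avocado $0.2583, strawberries $0.2667, kale $0.6500.
Take 3 servings of carrots: +9.0 g fiber for $1.35 (total $1.35, still need 16.0 g).
Take 2.286 servings of tempeh: +16.0 g fiber for $2.74 (total $4.09, still need 0.0 g).
Greedy by cheapest-per-g is optimal for a single linear constraint, so the minimum cost is $4.09.

$4.09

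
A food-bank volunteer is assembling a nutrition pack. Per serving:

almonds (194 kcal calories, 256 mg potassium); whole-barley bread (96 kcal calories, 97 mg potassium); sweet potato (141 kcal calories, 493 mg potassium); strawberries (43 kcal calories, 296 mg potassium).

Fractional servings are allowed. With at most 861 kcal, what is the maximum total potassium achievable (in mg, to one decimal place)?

Potassium per kcal: strawberries 6.884, sweet potato 3.496, almonds 1.32, whole-barley bread 1.01.
With no serving limits, spend the whole calories allowance on strawberries: 861 kcal / 43 kcal × 296 mg = 5926.9 mg.

5926.9 mg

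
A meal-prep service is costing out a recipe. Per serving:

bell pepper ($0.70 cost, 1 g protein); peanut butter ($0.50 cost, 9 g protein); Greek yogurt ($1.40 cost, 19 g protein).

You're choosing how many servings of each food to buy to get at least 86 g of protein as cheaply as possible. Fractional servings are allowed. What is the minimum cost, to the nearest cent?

$4.78

Cost per g of protein: peanut butter $0.0556, Greek yogurt $0.0737, bell pepper $0.7000.
With no serving limits, use only peanut butter: 86 g / 9 g = 9.556 servings × $0.50 = $4.78.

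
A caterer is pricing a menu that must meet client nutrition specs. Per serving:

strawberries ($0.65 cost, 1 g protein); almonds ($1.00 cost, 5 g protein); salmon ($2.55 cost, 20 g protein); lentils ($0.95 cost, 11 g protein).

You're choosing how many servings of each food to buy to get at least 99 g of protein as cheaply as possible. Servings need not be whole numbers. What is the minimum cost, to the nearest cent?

Cost per g of protein: lentils $0.0864, salmon $0.1275, almonds $0.2000, strawberries $0.6500.
With no serving limits, use only lentils: 99 g / 11 g = 9 servings × $0.95 = $8.55.

$8.55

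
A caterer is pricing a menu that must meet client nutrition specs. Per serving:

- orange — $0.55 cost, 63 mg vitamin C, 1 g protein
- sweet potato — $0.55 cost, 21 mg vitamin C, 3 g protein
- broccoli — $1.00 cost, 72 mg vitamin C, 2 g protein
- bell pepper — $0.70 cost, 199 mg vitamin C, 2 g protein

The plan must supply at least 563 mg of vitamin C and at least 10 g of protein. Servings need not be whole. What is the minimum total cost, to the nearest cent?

$2.72

With two linear requirements the optimum uses one or two foods; enumerate the corners.
orange only: max(563/63, 10/1) = 10 servings → $5.50.
sweet potato only: max(563/21, 10/3) = 26.81 servings → $14.75.
broccoli only: max(563/72, 10/2) = 7.819 servings → $7.82.
bell pepper only: max(563/199, 10/2) = 5 servings → $3.50.
orange + sweet potato with both tight: 8.804 servings and 0.3988 servings → $5.06.
orange + broccoli with both tight: 7.519 servings and 1.241 servings → $5.38.
orange + bell pepper with both targets exact would need a negative amount; discard.
sweet potato + broccoli: the both-tight solution has a negative serving — not a feasible corner.
sweet potato + bell pepper with both tight: 1.557 servings and 2.665 servings → $2.72.
broccoli + bell pepper with both tight: 3.402 servings and 1.598 servings → $4.52.
So the least-cost plan costs $2.72.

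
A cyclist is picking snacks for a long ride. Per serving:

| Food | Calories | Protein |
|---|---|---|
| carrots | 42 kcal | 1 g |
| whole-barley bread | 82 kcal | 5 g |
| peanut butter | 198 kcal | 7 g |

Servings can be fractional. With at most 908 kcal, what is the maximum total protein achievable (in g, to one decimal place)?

55.4 g

Protein per kcal: whole-barley bread 0.06098, peanut butter 0.03535, carrots 0.02381.
With no serving limits, spend the whole calories allowance on whole-barley bread: 908 kcal / 82 kcal × 5 g = 55.4 g.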